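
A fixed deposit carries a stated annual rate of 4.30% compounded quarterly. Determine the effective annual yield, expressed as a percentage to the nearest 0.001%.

EAR = (1 + 0.0430/4)^4 − 1.
= 1.043698 − 1 = 4.370%.

4.370%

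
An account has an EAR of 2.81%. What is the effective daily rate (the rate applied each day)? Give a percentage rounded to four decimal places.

0.0076%

The per-day rate i satisfies (1 + i)^365 = 1 + 0.0281.
i = 1.0281^(1/365) − 1 = 0.0000759 = 0.0076%.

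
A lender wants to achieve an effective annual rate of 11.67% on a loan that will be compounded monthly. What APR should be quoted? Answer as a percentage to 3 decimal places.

11.089%

(1 + r/12)^12 − 1 = 0.1167, so 1 + r/12 = 1.1167^(1/12).
r/12 = 0.009241, so r = 0.110887 = 11.089%.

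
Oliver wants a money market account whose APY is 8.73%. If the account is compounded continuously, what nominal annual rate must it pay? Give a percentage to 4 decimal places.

Continuous: nominal r satisfies e^r − 1 = 0.0873.
r = ln(1 + 0.0873) = ln(1.0873) = 0.083698 = 8.3698%.

8.3698%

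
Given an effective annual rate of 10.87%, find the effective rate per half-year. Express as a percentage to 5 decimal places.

The per-half-year rate i satisfies (1 + i)^2 = 1 + 0.1087.
i = 1.1087^(1/2) − 1 = 0.0529482 = 5.29482%.

5.29482%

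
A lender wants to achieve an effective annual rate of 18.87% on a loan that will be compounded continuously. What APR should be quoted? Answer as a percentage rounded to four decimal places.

17.2860%

Continuous: nominal r satisfies e^r − 1 = 0.1887.
r = ln(1 + 0.1887) = ln(1.1887) = 0.172860 = 17.2860%.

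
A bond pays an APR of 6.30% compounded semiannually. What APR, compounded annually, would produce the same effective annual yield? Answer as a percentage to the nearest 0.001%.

6.399%

EAR = (1 + 0.0630/2)^2 − 1 = 0.063992.
Compounded annually, the equivalent nominal rate is the EAR itself: 6.399%.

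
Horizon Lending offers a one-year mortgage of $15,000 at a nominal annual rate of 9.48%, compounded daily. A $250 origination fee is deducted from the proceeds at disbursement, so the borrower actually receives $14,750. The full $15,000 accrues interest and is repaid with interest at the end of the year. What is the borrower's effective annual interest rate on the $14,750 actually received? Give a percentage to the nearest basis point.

11.81%

Amount owed after one year: 15,000 × (1 + 0.0948/365)^365 = 15,000 × 1.099425 = $16,491.38.
Effective rate on net proceeds: 16,491.38 / 14,750 − 1 = 0.118060 = 11.81%.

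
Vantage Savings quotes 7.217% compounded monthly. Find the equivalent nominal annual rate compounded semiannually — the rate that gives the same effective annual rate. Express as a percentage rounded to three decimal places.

7.326%

EAR = (1 + 0.07217/12)^12 − 1 = 0.074606.
Solve (1 + r/2)^2 = 1.074606: r/2 = 1.074606^(1/2) − 1 = 0.036632, so r = 0.073264 = 7.326%.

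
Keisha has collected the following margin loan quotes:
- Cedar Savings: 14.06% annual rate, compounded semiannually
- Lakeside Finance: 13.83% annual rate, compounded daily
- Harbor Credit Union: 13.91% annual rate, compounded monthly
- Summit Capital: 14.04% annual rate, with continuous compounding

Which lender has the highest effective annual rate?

Summit Capital

Cedar Savings: (1 + 0.1406/2)^2 − 1 = 14.554%
Lakeside Finance: (1 + 0.1383/365)^365 − 1 = 14.829%
Harbor Credit Union: (1 + 0.1391/12)^12 − 1 = 14.832%
Summit Capital: e^0.1404 − 1 = 15.073%
The highest effective annual rate is Summit Capital at 15.073%.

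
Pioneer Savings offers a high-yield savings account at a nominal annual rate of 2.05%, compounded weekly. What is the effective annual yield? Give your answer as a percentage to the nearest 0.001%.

2.071%

EAR = (1 + 0.0205/52)^52 − 1.
= (1 + 0.000394)^52 − 1 = 1.020707 − 1 = 2.071%.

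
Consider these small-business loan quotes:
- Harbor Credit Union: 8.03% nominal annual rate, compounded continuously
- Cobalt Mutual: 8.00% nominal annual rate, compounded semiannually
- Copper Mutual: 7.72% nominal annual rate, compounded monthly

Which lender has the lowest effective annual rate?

Copper Mutual

Harbor Credit Union: e^0.0803 − 1 = 8.361%
Cobalt Mutual: (1 + 0.0800/2)^2 − 1 = 8.160%
Copper Mutual: (1 + 0.0772/12)^12 − 1 = 7.999%
The lowest effective annual rate is Copper Mutual at 7.999%.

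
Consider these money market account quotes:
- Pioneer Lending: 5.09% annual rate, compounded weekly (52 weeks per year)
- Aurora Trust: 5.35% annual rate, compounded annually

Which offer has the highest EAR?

Aurora Trust

Pioneer Lending: (1 + 0.0509/52)^52 − 1 = 5.219%
Aurora Trust: compounded annually, EAR = 5.350%
The highest effective annual rate is Aurora Trust at 5.350%.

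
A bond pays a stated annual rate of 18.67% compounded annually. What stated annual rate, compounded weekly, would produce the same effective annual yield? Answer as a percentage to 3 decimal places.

Compounded annually, EAR = nominal = 0.186700.
Solve (1 + r/52)^52 = 1.186700: r/52 = 1.186700^(1/52) − 1 = 0.003297, so r = 0.171458 = 17.146%.

17.146%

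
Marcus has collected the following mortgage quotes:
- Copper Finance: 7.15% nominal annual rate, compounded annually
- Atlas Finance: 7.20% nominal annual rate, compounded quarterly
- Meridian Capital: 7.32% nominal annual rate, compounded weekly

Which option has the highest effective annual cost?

Copper Finance: compounded annually, EAR = 7.150%
Atlas Finance: (1 + 0.0720/4)^4 − 1 = 7.397%
Meridian Capital: (1 + 0.0732/52)^52 − 1 = 7.589%
The highest effective annual rate is Meridian Capital at 7.589%.

Meridian Capital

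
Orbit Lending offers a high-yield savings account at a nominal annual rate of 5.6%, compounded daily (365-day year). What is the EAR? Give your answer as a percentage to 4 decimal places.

5.7593%

EAR = (1 + 0.056/365)^365 − 1.
= 1.057593 − 1 = 5.7593%.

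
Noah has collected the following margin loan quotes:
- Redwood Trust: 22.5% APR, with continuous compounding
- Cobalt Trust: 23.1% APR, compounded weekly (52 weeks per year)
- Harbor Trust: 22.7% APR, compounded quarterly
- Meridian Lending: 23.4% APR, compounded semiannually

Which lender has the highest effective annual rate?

Redwood Trust: e^0.225 − 1 = 25.232%
Cobalt Trust: (1 + 0.231/52)^52 − 1 = 25.921%
Harbor Trust: (1 + 0.227/4)^4 − 1 = 24.706%
Meridian Lending: (1 + 0.234/2)^2 − 1 = 24.769%
The highest effective annual rate is Cobalt Trust at 25.921%.

Cobalt Trust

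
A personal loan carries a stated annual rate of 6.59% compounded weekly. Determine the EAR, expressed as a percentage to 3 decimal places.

EAR = (1 + 0.0659/52)^52 − 1.
= (1 + 0.001267)^52 − 1 = 1.068075 − 1 = 6.808%.

6.808%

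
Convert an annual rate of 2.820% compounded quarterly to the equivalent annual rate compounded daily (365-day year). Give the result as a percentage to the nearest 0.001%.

EAR = (1 + 0.02820/4)^4 − 1 = 0.028500.
Solve (1 + r/365)^365 = 1.028500: r/365 = 1.028500^(1/365) − 1 = 0.000077, so r = 0.028102 = 2.810%.

2.810%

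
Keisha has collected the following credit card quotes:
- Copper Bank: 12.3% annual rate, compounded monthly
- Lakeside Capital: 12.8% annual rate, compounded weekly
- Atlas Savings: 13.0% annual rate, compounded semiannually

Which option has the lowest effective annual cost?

Copper Bank: (1 + 0.123/12)^12 − 1 = 13.018%
Lakeside Capital: (1 + 0.128/52)^52 − 1 = 13.637%
Atlas Savings: (1 + 0.130/2)^2 − 1 = 13.422%
The lowest effective annual rate is Copper Bank at 13.018%.

Copper Bank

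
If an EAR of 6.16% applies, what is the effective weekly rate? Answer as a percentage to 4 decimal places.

0.1150%

The per-week rate i satisfies (1 + i)^52 = 1 + 0.0616.
i = 1.0616^(1/52) − 1 = 0.0011502 = 0.1150%.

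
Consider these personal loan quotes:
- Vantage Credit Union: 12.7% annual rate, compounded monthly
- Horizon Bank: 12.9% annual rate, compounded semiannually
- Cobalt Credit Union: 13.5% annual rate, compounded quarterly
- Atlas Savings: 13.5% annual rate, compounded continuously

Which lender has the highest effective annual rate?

Atlas Savings

Vantage Credit Union: (1 + 0.127/12)^12 − 1 = 13.466%
Horizon Bank: (1 + 0.129/2)^2 − 1 = 13.316%
Cobalt Credit Union: (1 + 0.135/4)^4 − 1 = 14.199%
Atlas Savings: e^0.135 − 1 = 14.454%
The highest effective annual rate is Atlas Savings at 14.454%.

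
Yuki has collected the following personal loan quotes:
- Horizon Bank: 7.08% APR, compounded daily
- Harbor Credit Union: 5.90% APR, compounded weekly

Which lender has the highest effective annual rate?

Horizon Bank

Horizon Bank: (1 + 0.0708/365)^365 − 1 = 7.336%
Harbor Credit Union: (1 + 0.0590/52)^52 − 1 = 6.074%
The highest effective annual rate is Horizon Bank at 7.336%.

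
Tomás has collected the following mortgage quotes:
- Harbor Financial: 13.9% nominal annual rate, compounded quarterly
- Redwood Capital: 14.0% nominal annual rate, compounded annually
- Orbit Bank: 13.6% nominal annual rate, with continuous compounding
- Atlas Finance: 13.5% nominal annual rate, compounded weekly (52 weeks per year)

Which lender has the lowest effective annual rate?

Redwood Capital

Harbor Financial: (1 + 0.139/4)^4 − 1 = 14.641%
Redwood Capital: compounded annually, EAR = 14.000%
Orbit Bank: e^0.136 − 1 = 14.568%
Atlas Finance: (1 + 0.135/52)^52 − 1 = 14.434%
The lowest effective annual rate is Redwood Capital at 14.000%.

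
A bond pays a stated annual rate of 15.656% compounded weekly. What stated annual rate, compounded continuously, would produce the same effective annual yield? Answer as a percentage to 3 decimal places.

15.632%

EAR = (1 + 0.15656/52)^52 − 1 = 0.169206.
Equivalent continuous rate: r = ln(1 + 0.169206) = 0.156325 = 15.632%.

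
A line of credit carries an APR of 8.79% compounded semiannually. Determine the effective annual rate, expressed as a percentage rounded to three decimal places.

EAR = (1 + 0.0879/2)^2 − 1.
= 1.089832 − 1 = 8.983%.

8.983%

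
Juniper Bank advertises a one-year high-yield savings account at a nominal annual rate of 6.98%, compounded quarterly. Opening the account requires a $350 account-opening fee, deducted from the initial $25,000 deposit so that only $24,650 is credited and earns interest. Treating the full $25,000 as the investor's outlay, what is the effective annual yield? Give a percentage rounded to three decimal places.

Value after one year: 24,650 × (1 + 0.0698/4)^4 = 24,650 × 1.071648 = $26,416.13.
Effective yield on the $25,000 outlay: 26,416.13 / 25,000 − 1 = 0.056645 = 5.665%.

5.665%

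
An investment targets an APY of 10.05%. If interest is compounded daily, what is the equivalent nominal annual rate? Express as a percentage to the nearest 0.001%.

9.578%

(1 + r/365)^365 − 1 = 0.1005, so 1 + r/365 = 1.1005^(1/365).
r/365 = 0.000262, so r = 0.095777 = 9.578%.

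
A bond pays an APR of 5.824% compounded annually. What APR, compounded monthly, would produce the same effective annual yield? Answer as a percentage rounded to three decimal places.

5.674%

Compounded annually, EAR = nominal = 0.058240.
Solve (1 + r/12)^12 = 1.058240: r/12 = 1.058240^(1/12) − 1 = 0.004728, so r = 0.056741 = 5.674%.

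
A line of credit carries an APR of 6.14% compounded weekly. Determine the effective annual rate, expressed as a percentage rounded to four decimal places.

EAR = (1 + 0.0614/52)^52 − 1.
= (1 + 0.001181)^52 − 1 = 1.063286 − 1 = 6.3286%.

6.3286%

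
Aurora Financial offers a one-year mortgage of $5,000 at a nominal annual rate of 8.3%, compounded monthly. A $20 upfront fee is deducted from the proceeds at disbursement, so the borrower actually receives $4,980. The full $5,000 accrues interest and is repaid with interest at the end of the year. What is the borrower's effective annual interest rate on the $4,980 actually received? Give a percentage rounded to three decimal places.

Amount owed after one year: 5,000 × (1 + 0.083/12)^12 = 5,000 × 1.086231 = $5,431.16.
Effective rate on net proceeds: 5,431.16 / 4,980 − 1 = 0.090594 = 9.059%.

9.059%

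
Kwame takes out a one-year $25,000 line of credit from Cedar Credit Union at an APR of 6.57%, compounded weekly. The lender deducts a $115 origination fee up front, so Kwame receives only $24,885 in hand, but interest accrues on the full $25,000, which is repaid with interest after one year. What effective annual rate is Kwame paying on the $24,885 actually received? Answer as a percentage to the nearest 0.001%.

7.280%

Amount owed after one year: 25,000 × (1 + 0.0657/52)^52 = 25,000 × 1.067862 = $26,696.55.
Effective rate on net proceeds: 26,696.55 / 24,885 − 1 = 0.072797 = 7.280%.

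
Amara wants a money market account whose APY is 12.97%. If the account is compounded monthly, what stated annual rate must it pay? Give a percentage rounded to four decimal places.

(1 + r/12)^12 − 1 = 0.1297, so 1 + r/12 = 1.1297^(1/12).
r/12 = 0.010214, so r = 0.122574 = 12.2574%.

12.2574%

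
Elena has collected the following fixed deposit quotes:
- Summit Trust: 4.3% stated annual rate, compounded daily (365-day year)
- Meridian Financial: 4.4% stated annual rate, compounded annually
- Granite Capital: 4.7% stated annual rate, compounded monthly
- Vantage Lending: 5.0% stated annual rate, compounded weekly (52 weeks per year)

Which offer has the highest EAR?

Summit Trust: (1 + 0.043/365)^365 − 1 = 4.394%
Meridian Financial: compounded annually, EAR = 4.400%
Granite Capital: (1 + 0.047/12)^12 − 1 = 4.803%
Vantage Lending: (1 + 0.050/52)^52 − 1 = 5.125%
The highest effective annual rate is Vantage Lending at 5.125%.

Vantage Lending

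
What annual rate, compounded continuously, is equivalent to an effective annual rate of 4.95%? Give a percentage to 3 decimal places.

Continuous: nominal r satisfies e^r − 1 = 0.0495.
r = ln(1 + 0.0495) = ln(1.0495) = 0.048314 = 4.831%.

4.831%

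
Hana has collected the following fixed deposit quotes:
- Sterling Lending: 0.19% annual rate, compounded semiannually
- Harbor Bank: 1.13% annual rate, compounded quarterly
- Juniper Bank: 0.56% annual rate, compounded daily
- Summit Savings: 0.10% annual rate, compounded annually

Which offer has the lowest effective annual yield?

Sterling Lending: (1 + 0.0019/2)^2 − 1 = 0.190%
Harbor Bank: (1 + 0.0113/4)^4 − 1 = 1.135%
Juniper Bank: (1 + 0.0056/365)^365 − 1 = 0.562%
Summit Savings: compounded annually, EAR = 0.100%
The lowest effective annual rate is Summit Savings at 0.100%.

Summit Savings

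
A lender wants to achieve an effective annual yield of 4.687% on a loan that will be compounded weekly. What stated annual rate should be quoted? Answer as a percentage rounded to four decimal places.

4.5825%

(1 + r/52)^52 − 1 = 0.04687, so 1 + r/52 = 1.04687^(1/52).
r/52 = 0.000881, so r = 0.045825 = 4.5825%.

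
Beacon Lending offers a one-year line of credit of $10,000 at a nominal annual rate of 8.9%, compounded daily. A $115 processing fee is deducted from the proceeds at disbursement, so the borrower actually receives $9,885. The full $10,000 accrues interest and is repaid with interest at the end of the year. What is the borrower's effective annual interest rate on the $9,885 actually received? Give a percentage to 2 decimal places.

10.58%

Amount owed after one year: 10,000 × (1 + 0.089/365)^365 = 10,000 × 1.093069 = $10,930.69.
Effective rate on net proceeds: 10,930.69 / 9,885 − 1 = 0.105785 = 10.58%.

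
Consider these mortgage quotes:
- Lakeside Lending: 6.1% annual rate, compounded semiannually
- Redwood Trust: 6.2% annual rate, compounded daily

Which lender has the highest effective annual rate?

Redwood Trust

Lakeside Lending: (1 + 0.061/2)^2 − 1 = 6.193%
Redwood Trust: (1 + 0.062/365)^365 − 1 = 6.396%
The highest effective annual rate is Redwood Trust at 6.396%.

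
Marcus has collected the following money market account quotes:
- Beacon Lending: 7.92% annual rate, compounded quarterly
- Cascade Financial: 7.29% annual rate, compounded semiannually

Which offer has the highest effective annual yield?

Beacon Lending: (1 + 0.0792/4)^4 − 1 = 8.158%
Cascade Financial: (1 + 0.0729/2)^2 − 1 = 7.423%
The highest effective annual rate is Beacon Lending at 8.158%.

Beacon Lending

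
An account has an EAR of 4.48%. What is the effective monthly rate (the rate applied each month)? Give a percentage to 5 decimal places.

0.36588%

The per-month rate i satisfies (1 + i)^12 = 1 + 0.0448.
i = 1.0448^(1/12) − 1 = 0.0036588 = 0.36588%.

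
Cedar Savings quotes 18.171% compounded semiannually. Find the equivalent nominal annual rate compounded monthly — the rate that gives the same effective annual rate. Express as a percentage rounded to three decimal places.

EAR = (1 + 0.18171/2)^2 − 1 = 0.189965.
Solve (1 + r/12)^12 = 1.189965: r/12 = 1.189965^(1/12) − 1 = 0.014599, so r = 0.175190 = 17.519%.

17.519%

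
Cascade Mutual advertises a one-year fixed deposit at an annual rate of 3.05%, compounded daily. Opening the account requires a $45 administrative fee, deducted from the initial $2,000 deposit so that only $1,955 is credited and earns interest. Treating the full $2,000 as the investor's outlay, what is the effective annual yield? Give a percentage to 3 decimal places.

0.777%

Value after one year: 1,955 × (1 + 0.0305/365)^365 = 1,955 × 1.030969 = $2,015.54.
Effective yield on the $2,000 outlay: 2,015.54 / 2,000 − 1 = 0.007772 = 0.777%.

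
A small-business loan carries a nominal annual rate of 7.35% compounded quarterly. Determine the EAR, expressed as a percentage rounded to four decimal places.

EAR = (1 + 0.0735/4)^4 − 1.
= 1.075551 − 1 = 7.5551%.

7.5551%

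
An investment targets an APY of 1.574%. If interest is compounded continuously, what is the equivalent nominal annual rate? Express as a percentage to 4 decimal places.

1.5617%

Continuous: nominal r satisfies e^r − 1 = 0.01574.
r = ln(1 + 0.01574) = ln(1.01574) = 0.015617 = 1.5617%.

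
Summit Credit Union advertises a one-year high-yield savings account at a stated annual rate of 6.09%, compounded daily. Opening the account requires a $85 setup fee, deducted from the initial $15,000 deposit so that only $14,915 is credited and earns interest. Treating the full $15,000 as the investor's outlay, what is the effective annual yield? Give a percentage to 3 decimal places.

Value after one year: 14,915 × (1 + 0.0609/365)^365 = 14,915 × 1.062787 = $15,851.47.
Effective yield on the $15,000 outlay: 15,851.47 / 15,000 − 1 = 0.056765 = 5.676%.

5.676%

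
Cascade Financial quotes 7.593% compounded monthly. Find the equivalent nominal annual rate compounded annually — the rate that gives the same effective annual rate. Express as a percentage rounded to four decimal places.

7.8629%

EAR = (1 + 0.07593/12)^12 − 1 = 0.078629.
Compounded annually, the equivalent nominal rate is the EAR itself: 7.8629%.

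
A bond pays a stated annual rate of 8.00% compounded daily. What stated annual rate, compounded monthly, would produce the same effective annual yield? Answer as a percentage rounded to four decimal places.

EAR = (1 + 0.0800/365)^365 − 1 = 0.083278.
Solve (1 + r/12)^12 = 1.083278: r/12 = 1.083278^(1/12) − 1 = 0.006688, so r = 0.080258 = 8.0258%.

8.0258%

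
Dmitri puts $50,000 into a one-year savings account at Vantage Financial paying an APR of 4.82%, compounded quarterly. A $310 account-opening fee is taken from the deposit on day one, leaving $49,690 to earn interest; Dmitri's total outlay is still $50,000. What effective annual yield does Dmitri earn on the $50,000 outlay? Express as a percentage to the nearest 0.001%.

4.257%

Value after one year: 49,690 × (1 + 0.0482/4)^4 = 49,690 × 1.049078 = $52,128.70.
Effective yield on the $50,000 outlay: 52,128.70 / 50,000 − 1 = 0.042574 = 4.257%.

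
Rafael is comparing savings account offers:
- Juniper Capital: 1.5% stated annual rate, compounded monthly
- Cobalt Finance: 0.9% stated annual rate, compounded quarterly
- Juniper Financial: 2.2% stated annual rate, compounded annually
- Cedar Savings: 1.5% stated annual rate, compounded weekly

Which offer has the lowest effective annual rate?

Juniper Capital: (1 + 0.015/12)^12 − 1 = 1.510%
Cobalt Finance: (1 + 0.009/4)^4 − 1 = 0.903%
Juniper Financial: compounded annually, EAR = 2.200%
Cedar Savings: (1 + 0.015/52)^52 − 1 = 1.511%
The lowest effective annual rate is Cobalt Finance at 0.903%.

Cobalt Finance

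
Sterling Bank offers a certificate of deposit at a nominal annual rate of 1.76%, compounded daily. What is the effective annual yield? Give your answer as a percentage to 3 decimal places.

EAR = (1 + 0.0176/365)^365 − 1.
= 1.017755 − 1 = 1.776%.

1.776%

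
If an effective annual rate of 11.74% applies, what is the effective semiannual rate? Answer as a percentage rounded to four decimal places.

5.7071%

The per-half-year rate i satisfies (1 + i)^2 = 1 + 0.1174.
i = 1.1174^(1/2) − 1 = 0.0570714 = 5.7071%.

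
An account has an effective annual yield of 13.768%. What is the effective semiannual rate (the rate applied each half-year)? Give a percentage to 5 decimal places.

The per-half-year rate i satisfies (1 + i)^2 = 1 + 0.13768.
i = 1.13768^(1/2) − 1 = 0.0666208 = 6.66208%.

6.66208%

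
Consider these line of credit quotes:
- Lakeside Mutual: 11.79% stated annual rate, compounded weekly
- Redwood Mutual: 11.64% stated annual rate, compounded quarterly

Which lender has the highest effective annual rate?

Lakeside Mutual

Lakeside Mutual: (1 + 0.1179/52)^52 − 1 = 12.498%
Redwood Mutual: (1 + 0.1164/4)^4 − 1 = 12.158%
The highest effective annual rate is Lakeside Mutual at 12.498%.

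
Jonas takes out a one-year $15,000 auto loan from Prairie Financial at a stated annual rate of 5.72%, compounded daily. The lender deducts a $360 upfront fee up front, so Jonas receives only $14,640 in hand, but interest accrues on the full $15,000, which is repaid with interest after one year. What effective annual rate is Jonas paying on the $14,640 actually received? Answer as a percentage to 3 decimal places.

8.490%

Amount owed after one year: 15,000 × (1 + 0.0572/365)^365 = 15,000 × 1.058863 = $15,882.94.
Effective rate on net proceeds: 15,882.94 / 14,640 − 1 = 0.084900 = 8.490%.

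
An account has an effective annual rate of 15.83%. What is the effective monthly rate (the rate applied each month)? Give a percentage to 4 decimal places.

The per-month rate i satisfies (1 + i)^12 = 1 + 0.1583.
i = 1.1583^(1/12) − 1 = 0.0123214 = 1.2321%.

1.2321%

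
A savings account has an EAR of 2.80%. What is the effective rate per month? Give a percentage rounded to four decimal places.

0.2304%

The per-month rate i satisfies (1 + i)^12 = 1 + 0.0280.
i = 1.0280^(1/12) − 1 = 0.0023039 = 0.2304%.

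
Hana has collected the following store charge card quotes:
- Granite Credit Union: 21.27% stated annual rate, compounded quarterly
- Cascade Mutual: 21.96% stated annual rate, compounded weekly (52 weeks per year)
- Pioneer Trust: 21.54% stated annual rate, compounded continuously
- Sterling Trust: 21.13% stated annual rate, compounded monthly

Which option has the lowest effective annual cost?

Granite Credit Union: (1 + 0.2127/4)^4 − 1 = 23.027%
Cascade Mutual: (1 + 0.2196/52)^52 − 1 = 24.500%
Pioneer Trust: e^0.2154 − 1 = 24.036%
Sterling Trust: (1 + 0.2113/12)^12 − 1 = 23.301%
The lowest effective annual rate is Granite Credit Union at 23.027%.

Granite Credit Union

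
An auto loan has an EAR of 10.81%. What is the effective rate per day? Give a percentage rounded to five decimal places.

The per-day rate i satisfies (1 + i)^365 = 1 + 0.1081.
i = 1.1081^(1/365) − 1 = 0.0002813 = 0.02813%.

0.02813%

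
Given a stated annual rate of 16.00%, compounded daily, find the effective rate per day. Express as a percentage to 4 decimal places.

0.0438%

With a nominal annual rate compounded daily, the periodic rate is the nominal rate divided by 365.
i = 0.1600 / 365 = 0.0004384 = 0.0438%.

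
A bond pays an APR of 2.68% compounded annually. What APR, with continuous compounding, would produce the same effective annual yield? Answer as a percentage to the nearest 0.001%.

2.645%

Compounded annually, EAR = nominal = 0.026800.
Equivalent continuous rate: r = ln(1 + 0.026800) = 0.026447 = 2.645%.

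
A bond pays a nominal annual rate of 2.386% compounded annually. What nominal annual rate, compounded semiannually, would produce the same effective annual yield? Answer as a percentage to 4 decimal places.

Compounded annually, EAR = nominal = 0.023860.
Solve (1 + r/2)^2 = 1.023860: r/2 = 1.023860^(1/2) − 1 = 0.011860, so r = 0.023719 = 2.3719%.

2.3719%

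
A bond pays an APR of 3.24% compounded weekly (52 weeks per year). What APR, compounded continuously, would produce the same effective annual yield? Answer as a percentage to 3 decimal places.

EAR = (1 + 0.0324/52)^52 − 1 = 0.032920.
Equivalent continuous rate: r = ln(1 + 0.032920) = 0.032390 = 3.239%.

3.239%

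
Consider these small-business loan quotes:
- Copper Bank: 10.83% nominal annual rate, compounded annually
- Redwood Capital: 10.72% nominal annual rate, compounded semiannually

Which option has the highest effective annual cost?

Copper Bank: compounded annually, EAR = 10.830%
Redwood Capital: (1 + 0.1072/2)^2 − 1 = 11.007%
The highest effective annual rate is Redwood Capital at 11.007%.

Redwood Capital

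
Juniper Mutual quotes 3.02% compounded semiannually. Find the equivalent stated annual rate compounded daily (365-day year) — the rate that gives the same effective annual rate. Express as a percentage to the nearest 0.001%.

EAR = (1 + 0.0302/2)^2 − 1 = 0.030428.
Solve (1 + r/365)^365 = 1.030428: r/365 = 1.030428^(1/365) − 1 = 0.000082, so r = 0.029975 = 2.998%.

2.998%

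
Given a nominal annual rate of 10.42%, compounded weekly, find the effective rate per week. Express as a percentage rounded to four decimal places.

0.2004%

With a nominal annual rate compounded weekly, the periodic rate is the nominal rate divided by 52.
i = 0.1042 / 52 = 0.0020038 = 0.2004%.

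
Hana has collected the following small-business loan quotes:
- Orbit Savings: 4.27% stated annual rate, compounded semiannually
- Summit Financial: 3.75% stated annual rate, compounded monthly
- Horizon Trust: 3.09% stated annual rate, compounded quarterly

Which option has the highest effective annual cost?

Orbit Savings: (1 + 0.0427/2)^2 − 1 = 4.316%
Summit Financial: (1 + 0.0375/12)^12 − 1 = 3.815%
Horizon Trust: (1 + 0.0309/4)^4 − 1 = 3.126%
The highest effective annual rate is Orbit Savings at 4.316%.

Orbit Savings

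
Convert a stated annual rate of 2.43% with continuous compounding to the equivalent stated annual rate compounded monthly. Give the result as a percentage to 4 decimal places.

EAR under continuous compounding: e^0.0243 − 1 = 0.024598.
Solve (1 + r/12)^12 = 1.024598: r/12 = 1.024598^(1/12) − 1 = 0.002027, so r = 0.024325 = 2.4325%.

2.4325%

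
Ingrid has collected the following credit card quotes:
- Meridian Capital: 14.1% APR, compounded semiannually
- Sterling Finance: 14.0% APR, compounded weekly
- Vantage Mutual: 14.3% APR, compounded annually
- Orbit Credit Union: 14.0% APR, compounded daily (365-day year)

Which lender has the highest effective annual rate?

Orbit Credit Union

Meridian Capital: (1 + 0.141/2)^2 − 1 = 14.597%
Sterling Finance: (1 + 0.140/52)^52 − 1 = 15.006%
Vantage Mutual: compounded annually, EAR = 14.300%
Orbit Credit Union: (1 + 0.140/365)^365 − 1 = 15.024%
The highest effective annual rate is Orbit Credit Union at 15.024%.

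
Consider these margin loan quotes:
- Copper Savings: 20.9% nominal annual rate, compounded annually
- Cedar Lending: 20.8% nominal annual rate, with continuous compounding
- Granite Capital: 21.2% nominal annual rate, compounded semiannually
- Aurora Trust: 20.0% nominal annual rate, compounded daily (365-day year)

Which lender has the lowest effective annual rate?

Copper Savings: compounded annually, EAR = 20.900%
Cedar Lending: e^0.208 − 1 = 23.121%
Granite Capital: (1 + 0.212/2)^2 − 1 = 22.324%
Aurora Trust: (1 + 0.200/365)^365 − 1 = 22.134%
The lowest effective annual rate is Copper Savings at 20.900%.

Copper Savings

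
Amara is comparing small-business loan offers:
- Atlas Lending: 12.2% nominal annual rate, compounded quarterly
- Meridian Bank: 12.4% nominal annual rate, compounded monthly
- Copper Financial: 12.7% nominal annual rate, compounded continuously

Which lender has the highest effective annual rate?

Copper Financial

Atlas Lending: (1 + 0.122/4)^4 − 1 = 12.770%
Meridian Bank: (1 + 0.124/12)^12 − 1 = 13.130%
Copper Financial: e^0.127 − 1 = 13.542%
The highest effective annual rate is Copper Financial at 13.542%.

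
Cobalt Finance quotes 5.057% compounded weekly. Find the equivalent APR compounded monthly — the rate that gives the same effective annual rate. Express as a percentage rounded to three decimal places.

EAR = (1 + 0.05057/52)^52 − 1 = 0.051845.
Solve (1 + r/12)^12 = 1.051845: r/12 = 1.051845^(1/12) − 1 = 0.004221, so r = 0.050652 = 5.065%.

5.065%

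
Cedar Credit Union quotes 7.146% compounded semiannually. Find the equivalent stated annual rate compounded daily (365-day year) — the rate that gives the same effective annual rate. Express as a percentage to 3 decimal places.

7.022%

EAR = (1 + 0.07146/2)^2 − 1 = 0.072737.
Solve (1 + r/365)^365 = 1.072737: r/365 = 1.072737^(1/365) − 1 = 0.000192, so r = 0.070220 = 7.022%.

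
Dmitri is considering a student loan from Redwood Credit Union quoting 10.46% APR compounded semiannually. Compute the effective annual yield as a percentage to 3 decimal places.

EAR = (1 + 0.1046/2)^2 − 1.
= (1 + 0.052300)^2 − 1 = 1.107335 − 1 = 10.734%.

10.734%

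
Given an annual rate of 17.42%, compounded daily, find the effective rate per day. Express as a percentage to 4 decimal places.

0.0477%

With a nominal annual rate compounded daily, the periodic rate is the nominal rate divided by 365.
i = 0.1742 / 365 = 0.0004773 = 0.0477%.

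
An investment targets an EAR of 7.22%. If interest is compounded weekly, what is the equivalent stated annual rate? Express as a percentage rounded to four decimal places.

(1 + r/52)^52 − 1 = 0.0722, so 1 + r/52 = 1.0722^(1/52).
r/52 = 0.001342, so r = 0.069759 = 6.9759%.

6.9759%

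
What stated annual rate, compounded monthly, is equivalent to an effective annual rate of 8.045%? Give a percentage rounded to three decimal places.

(1 + r/12)^12 − 1 = 0.08045, so 1 + r/12 = 1.08045^(1/12).
r/12 = 0.006469, so r = 0.077628 = 7.763%.

7.763%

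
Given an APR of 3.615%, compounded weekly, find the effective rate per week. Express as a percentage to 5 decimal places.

With a nominal annual rate compounded weekly, the periodic rate is the nominal rate divided by 52.
i = 0.03615 / 52 = 0.0006952 = 0.06952%.

0.06952%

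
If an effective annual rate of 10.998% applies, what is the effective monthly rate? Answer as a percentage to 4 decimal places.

The per-month rate i satisfies (1 + i)^12 = 1 + 0.10998.
i = 1.10998^(1/12) − 1 = 0.0087331 = 0.8733%.

0.8733%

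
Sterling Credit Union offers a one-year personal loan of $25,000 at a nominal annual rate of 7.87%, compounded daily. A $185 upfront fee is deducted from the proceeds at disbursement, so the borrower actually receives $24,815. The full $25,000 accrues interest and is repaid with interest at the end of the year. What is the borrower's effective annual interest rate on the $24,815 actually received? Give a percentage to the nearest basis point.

Amount owed after one year: 25,000 × (1 + 0.0787/365)^365 = 25,000 × 1.081871 = $27,046.76.
Effective rate on net proceeds: 27,046.76 / 24,815 − 1 = 0.089936 = 8.99%.

8.99%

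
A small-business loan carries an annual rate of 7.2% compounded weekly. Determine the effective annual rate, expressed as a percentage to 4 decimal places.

EAR = (1 + 0.072/52)^52 − 1.
= (1 + 0.001385)^52 − 1 = 1.074602 − 1 = 7.4602%.

7.4602%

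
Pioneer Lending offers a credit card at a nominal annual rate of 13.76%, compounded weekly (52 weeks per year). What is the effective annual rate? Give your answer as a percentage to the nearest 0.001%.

EAR = (1 + 0.1376/52)^52 − 1.
= 1.147308 − 1 = 14.731%.

14.731%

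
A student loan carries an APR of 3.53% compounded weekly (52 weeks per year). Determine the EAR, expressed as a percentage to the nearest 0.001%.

3.592%

EAR = (1 + 0.0353/52)^52 − 1.
= (1 + 0.000679)^52 − 1 = 1.035918 − 1 = 3.592%.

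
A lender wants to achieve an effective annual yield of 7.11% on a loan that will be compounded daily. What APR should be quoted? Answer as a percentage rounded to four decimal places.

6.8693%

(1 + r/365)^365 − 1 = 0.0711, so 1 + r/365 = 1.0711^(1/365).
r/365 = 0.000188, so r = 0.068693 = 6.8693%.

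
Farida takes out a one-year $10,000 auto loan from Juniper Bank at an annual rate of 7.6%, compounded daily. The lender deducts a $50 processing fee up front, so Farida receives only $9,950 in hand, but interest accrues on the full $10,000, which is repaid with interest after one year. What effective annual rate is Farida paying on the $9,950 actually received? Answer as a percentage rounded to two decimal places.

8.44%

Amount owed after one year: 10,000 × (1 + 0.076/365)^365 = 10,000 × 1.078954 = $10,789.54.
Effective rate on net proceeds: 10,789.54 / 9,950 − 1 = 0.084376 = 8.44%.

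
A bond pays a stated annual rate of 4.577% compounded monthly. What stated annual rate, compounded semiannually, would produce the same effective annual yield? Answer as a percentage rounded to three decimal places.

EAR = (1 + 0.04577/12)^12 − 1 = 0.046742.
Solve (1 + r/2)^2 = 1.046742: r/2 = 1.046742^(1/2) − 1 = 0.023104, so r = 0.046209 = 4.621%.

4.621%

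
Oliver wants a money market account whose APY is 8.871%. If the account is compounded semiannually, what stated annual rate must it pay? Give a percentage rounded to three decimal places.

8.683%

(1 + r/2)^2 − 1 = 0.08871, so 1 + r/2 = 1.08871^(1/2).
r/2 = 0.043413, so r = 0.086825 = 8.683%.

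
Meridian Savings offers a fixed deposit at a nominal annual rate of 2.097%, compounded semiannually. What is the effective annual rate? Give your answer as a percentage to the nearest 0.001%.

EAR = (1 + 0.02097/2)^2 − 1.
= 1.021080 − 1 = 2.108%.

2.108%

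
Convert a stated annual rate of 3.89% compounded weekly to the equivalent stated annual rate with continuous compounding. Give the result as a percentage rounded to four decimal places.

EAR = (1 + 0.0389/52)^52 − 1 = 0.039651.
Equivalent continuous rate: r = ln(1 + 0.039651) = 0.038885 = 3.8885%.

3.8885%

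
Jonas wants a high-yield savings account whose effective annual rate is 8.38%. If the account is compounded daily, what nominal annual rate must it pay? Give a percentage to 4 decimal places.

8.0482%

(1 + r/365)^365 − 1 = 0.0838, so 1 + r/365 = 1.0838^(1/365).
r/365 = 0.000220, so r = 0.080482 = 8.0482%.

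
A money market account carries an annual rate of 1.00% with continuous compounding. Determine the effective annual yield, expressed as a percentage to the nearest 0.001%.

1.005%

With continuous compounding, EAR = e^0.0100 − 1.
e^0.0100 = 1.010050, so EAR = 0.010050 = 1.005%.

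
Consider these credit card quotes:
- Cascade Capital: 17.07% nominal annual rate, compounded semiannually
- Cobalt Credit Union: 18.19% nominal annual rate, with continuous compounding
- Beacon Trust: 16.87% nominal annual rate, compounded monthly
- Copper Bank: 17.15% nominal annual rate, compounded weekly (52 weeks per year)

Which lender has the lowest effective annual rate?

Cascade Capital

Cascade Capital: (1 + 0.1707/2)^2 − 1 = 17.798%
Cobalt Credit Union: e^0.1819 − 1 = 19.949%
Beacon Trust: (1 + 0.1687/12)^12 − 1 = 18.238%
Copper Bank: (1 + 0.1715/52)^52 − 1 = 18.675%
The lowest effective annual rate is Cascade Capital at 17.798%.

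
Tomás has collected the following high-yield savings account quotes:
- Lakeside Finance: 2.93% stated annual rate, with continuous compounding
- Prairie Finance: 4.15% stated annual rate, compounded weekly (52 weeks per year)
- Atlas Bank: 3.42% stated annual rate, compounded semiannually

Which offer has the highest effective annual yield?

Lakeside Finance: e^0.0293 − 1 = 2.973%
Prairie Finance: (1 + 0.0415/52)^52 − 1 = 4.236%
Atlas Bank: (1 + 0.0342/2)^2 − 1 = 3.449%
The highest effective annual rate is Prairie Finance at 4.236%.

Prairie Finance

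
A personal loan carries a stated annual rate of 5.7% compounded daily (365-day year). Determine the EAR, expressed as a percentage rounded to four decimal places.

EAR = (1 + 0.057/365)^365 − 1.
= 1.058651 − 1 = 5.8651%.

5.8651%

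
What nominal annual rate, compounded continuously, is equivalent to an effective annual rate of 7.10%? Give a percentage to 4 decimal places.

Continuous: nominal r satisfies e^r − 1 = 0.0710.
r = ln(1 + 0.0710) = ln(1.0710) = 0.068593 = 6.8593%.

6.8593%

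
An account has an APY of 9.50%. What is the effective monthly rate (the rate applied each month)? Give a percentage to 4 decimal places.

The per-month rate i satisfies (1 + i)^12 = 1 + 0.0950.
i = 1.0950^(1/12) − 1 = 0.0075915 = 0.7592%.

0.7592%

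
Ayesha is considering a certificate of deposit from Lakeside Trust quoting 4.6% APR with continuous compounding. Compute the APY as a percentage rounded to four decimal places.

4.7074%

With continuous compounding, EAR = e^0.046 − 1.
e^0.046 = 1.047074, so EAR = 0.047074 = 4.7074%.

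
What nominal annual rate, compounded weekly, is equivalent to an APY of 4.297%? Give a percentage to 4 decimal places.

(1 + r/52)^52 − 1 = 0.04297, so 1 + r/52 = 1.04297^(1/52).
r/52 = 0.000809, so r = 0.042089 = 4.2089%.

4.2089%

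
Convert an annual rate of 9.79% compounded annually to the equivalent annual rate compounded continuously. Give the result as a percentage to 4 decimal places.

Compounded annually, EAR = nominal = 0.097900.
Equivalent continuous rate: r = ln(1 + 0.097900) = 0.093399 = 9.3399%.

9.3399%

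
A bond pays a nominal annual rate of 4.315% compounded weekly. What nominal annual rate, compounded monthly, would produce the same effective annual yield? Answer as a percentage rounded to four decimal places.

4.3210%

EAR = (1 + 0.04315/52)^52 − 1 = 0.044076.
Solve (1 + r/12)^12 = 1.044076: r/12 = 1.044076^(1/12) − 1 = 0.003601, so r = 0.043210 = 4.3210%.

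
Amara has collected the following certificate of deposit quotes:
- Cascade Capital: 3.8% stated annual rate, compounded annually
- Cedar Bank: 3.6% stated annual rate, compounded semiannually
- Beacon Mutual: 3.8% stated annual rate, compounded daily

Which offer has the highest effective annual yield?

Cascade Capital: compounded annually, EAR = 3.800%
Cedar Bank: (1 + 0.036/2)^2 − 1 = 3.632%
Beacon Mutual: (1 + 0.038/365)^365 − 1 = 3.873%
The highest effective annual rate is Beacon Mutual at 3.873%.

Beacon Mutual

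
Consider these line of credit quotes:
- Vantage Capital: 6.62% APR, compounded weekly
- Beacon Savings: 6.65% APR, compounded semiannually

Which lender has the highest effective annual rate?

Vantage Capital: (1 + 0.0662/52)^52 − 1 = 6.840%
Beacon Savings: (1 + 0.0665/2)^2 − 1 = 6.761%
The highest effective annual rate is Vantage Capital at 6.840%.

Vantage Capital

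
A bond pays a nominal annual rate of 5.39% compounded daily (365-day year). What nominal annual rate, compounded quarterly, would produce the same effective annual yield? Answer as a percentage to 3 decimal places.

EAR = (1 + 0.0539/365)^365 − 1 = 0.055375.
Solve (1 + r/4)^4 = 1.055375: r/4 = 1.055375^(1/4) − 1 = 0.013565, so r = 0.054261 = 5.426%.

5.426%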